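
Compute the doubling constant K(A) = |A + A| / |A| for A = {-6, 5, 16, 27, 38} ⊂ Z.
K = |A + A| / |A| = 9/5

Enumerate A + A = {a + b : a, b ∈ A}. With |A| = 5, there are |A|^2 = 25 ordered sum pairs; collecting distinct values, A + A = {-12, -1, 10, 21, 32, 43, 54, 65, 76}, so |A + A| = 9. Thus K = 9/5. Here |A + A| = 2|A| − 1 = 9, the minimum possible — so K = 9/5 is minimal, which holds iff A is an arithmetic progression.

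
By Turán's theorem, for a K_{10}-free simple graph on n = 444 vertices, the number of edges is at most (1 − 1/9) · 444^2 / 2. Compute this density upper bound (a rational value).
Turán density bound = (8/9) · 444^2/2 = 87616

Turán's theorem: ex(n, K_{r+1}) is achieved by the complete r-partite Turán graph T(n, r) with parts as balanced as possible, and is at most (1 − 1/r) · n^2/2. For r = 9, n = 444: the density bound is (8/9) · 197136/2 = 87616. The integer-valued extremum is e(T(444, 9)) = 87615, which is strictly less than the density bound 87616 since 9 ∤ 444 (the parts of T(444, 9) cannot all be equal).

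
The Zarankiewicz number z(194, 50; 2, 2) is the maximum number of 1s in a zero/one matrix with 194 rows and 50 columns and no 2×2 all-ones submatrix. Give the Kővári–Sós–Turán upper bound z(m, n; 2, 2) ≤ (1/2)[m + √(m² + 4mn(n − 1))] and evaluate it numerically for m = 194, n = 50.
z(194, 50; 2, 2) ≤ (1/2)[194 + √(194² + 4·194·50·49)] = (1/2)[194 + √1938836] = 793.2105

Kővári–Sós–Turán: let r_1, ..., r_194 be the row sums and z = Σ r_i the total number of 1s. Each pair of columns can share at most one row with both entries 1 (else a 2×2 all-ones block appears), so Σ_i C(r_i, 2) ≤ C(50, 2) = 1225. By convexity Σ_i C(r_i, 2) ≥ 194·C(z/194, 2) = z(z − 194)/(2·194), giving z² − 194z − 194·50·49 ≤ 0 and hence z ≤ (1/2)[194 + √(37636 + 4·475300)] = (1/2)[194 + √1938836] ≈ (1/2)(194 + 1392.4209) = 793.2105.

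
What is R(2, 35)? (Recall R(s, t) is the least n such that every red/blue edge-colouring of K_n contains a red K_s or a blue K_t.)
R(2, 35) = 35

R(2, k) = k for all k ≥ 2: in a 2-colouring of K_k, either some edge is red (a red K_2) or all edges are blue (a blue K_k). And K_{34} coloured all-blue has no blue K_35, so R(2, 35) > 34. Hence R(2, 35) = 35.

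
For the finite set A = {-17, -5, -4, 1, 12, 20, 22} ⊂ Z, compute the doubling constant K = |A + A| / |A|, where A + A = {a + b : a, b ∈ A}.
K = |A + A| / |A| = 28/7 = 4

Enumerate A + A = {a + b : a, b ∈ A}. With |A| = 7, there are |A|^2 = 49 ordered sum pairs; collecting distinct values, A + A = {-34, -22, -21, -16, -10, -9, -8, -5, -4, -3, 2, 3, 5, 7, 8, 13, 15, 16, 17, 18, 21, 23, 24, 32, 34, 40, 42, 44}, so |A + A| = 28. Thus K = 28/7 = 4. For comparison, the minimum possible |A + A| over all 7-element sets is 2·7 − 1 = 13 (so min K = 13/7), attained only by arithmetic progressions.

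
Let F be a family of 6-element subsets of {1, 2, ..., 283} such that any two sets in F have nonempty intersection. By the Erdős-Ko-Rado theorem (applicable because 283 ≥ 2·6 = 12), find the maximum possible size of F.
max |F| = C(282, 5) = 14341058676

Erdős-Ko-Rado (1961): when n ≥ 2k, max |F| = C(n−1, k−1). The bound is attained by the star {A : i ∈ A} for any fixed i ∈ [n]. Here C(283−1, 6−1) = C(282, 5) = 14341058676.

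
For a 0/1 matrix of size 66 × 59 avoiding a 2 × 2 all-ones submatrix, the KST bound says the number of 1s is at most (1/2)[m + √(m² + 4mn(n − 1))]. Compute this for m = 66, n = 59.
z(66, 59; 2, 2) ≤ (1/2)[66 + √(66² + 4·66·59·58)] = (1/2)[66 + √907764] = 509.3832

Kővári–Sós–Turán: let r_1, ..., r_66 be the row sums and z = Σ r_i the total number of 1s. Each pair of columns can share at most one row with both entries 1 (else a 2×2 all-ones block appears), so Σ_i C(r_i, 2) ≤ C(59, 2) = 1711. By convexity Σ_i C(r_i, 2) ≥ 66·C(z/66, 2) = z(z − 66)/(2·66), giving z² − 66z − 66·59·58 ≤ 0 and hence z ≤ (1/2)[66 + √(4356 + 4·225852)] = (1/2)[66 + √907764] ≈ (1/2)(66 + 952.7665) = 509.3832.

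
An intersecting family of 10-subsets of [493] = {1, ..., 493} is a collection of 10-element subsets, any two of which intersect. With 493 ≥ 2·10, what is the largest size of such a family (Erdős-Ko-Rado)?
max |F| = C(492, 9) = 4324746480249486060

The Erdős-Ko-Rado theorem states: for n ≥ 2k, an intersecting family of k-subsets of an n-element set has size at most C(n − 1, k − 1), with equality for 'star' families {A ⊆ [n] : |A| = k, i ∈ A} (fix an element i). For n = 493, k = 10: C(492, 9) = 4324746480249486060.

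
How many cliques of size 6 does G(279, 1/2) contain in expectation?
E[# K_6] = C(279, 6) · (1/2)^C(6, 2) = 620566904595 / 2^15 ≈ 18938198.992767

For each 6-subset S of vertices (there are C(279, 6) = 620566904595 such S), let X_S = 1 if S induces a K_6 (all C(6, 2) = 15 edges present). Then P(X_S = 1) = (1/2)^15 = 1/32768. By linearity of expectation, E[# K_6] = C(279, 6) · (1/2)^15 = 620566904595 / 32768 ≈ 18938198.992767.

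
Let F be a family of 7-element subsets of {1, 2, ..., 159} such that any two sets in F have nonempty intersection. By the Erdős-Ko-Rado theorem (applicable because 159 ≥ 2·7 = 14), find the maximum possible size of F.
max |F| = C(158, 6) = 19628752143

The Erdős-Ko-Rado theorem states: for n ≥ 2k, an intersecting family of k-subsets of an n-element set has size at most C(n − 1, k − 1), with equality for 'star' families {A ⊆ [n] : |A| = k, i ∈ A} (fix an element i). For n = 159, k = 7: C(158, 6) = 19628752143.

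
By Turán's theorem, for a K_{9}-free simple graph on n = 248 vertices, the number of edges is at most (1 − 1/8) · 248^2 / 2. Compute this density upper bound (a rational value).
Turán density bound = (7/8) · 248^2/2 = 26908

Turán's theorem: ex(n, K_{r+1}) is achieved by the complete r-partite Turán graph T(n, r) with parts as balanced as possible, and is at most (1 − 1/r) · n^2/2. For r = 8, n = 248: the density bound is (7/8) · 61504/2 = 26908. Since 8 ∣ 248, the Turán graph T(248, 8) has parts of equal size 31, and its edge count e(T(248, 8)) = 26908 attains the density bound exactly.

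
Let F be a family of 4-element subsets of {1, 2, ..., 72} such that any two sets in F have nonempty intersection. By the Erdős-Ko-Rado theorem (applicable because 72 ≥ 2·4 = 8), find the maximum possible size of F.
max |F| = C(71, 3) = 57155

The Erdős-Ko-Rado theorem states: for n ≥ 2k, an intersecting family of k-subsets of an n-element set has size at most C(n − 1, k − 1), with equality for 'star' families {A ⊆ [n] : |A| = k, i ∈ A} (fix an element i). For n = 72, k = 4: C(71, 3) = 57155.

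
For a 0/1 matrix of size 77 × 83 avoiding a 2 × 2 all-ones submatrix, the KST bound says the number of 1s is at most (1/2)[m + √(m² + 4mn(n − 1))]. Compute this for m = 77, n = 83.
z(77, 83; 2, 2) ≤ (1/2)[77 + √(77² + 4·77·83·82)] = (1/2)[77 + √2102177] = 763.4443

Kővári–Sós–Turán: let r_1, ..., r_77 be the row sums and z = Σ r_i the total number of 1s. Each pair of columns can share at most one row with both entries 1 (else a 2×2 all-ones block appears), so Σ_i C(r_i, 2) ≤ C(83, 2) = 3403. By convexity Σ_i C(r_i, 2) ≥ 77·C(z/77, 2) = z(z − 77)/(2·77), giving z² − 77z − 77·83·82 ≤ 0 and hence z ≤ (1/2)[77 + √(5929 + 4·524062)] = (1/2)[77 + √2102177] ≈ (1/2)(77 + 1449.8886) = 763.4443.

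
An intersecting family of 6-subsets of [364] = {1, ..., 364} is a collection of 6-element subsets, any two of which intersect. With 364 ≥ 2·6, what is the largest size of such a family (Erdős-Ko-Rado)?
max |F| = C(363, 5) = 51090258582

Erdős-Ko-Rado (1961): when n ≥ 2k, max |F| = C(n−1, k−1). The bound is attained by the star {A : i ∈ A} for any fixed i ∈ [n]. Here C(364−1, 6−1) = C(363, 5) = 51090258582.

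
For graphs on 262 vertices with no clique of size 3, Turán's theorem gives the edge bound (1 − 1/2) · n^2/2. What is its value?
Turán density bound = (1/2) · 262^2/2 = 17161

Turán's theorem: ex(n, K_{r+1}) is achieved by the complete r-partite Turán graph T(n, r) with parts as balanced as possible, and is at most (1 − 1/r) · n^2/2. For r = 2, n = 262: the density bound is (1/2) · 68644/2 = 17161. Since 2 ∣ 262, the Turán graph T(262, 2) has parts of equal size 131, and its edge count e(T(262, 2)) = 17161 attains the density bound exactly.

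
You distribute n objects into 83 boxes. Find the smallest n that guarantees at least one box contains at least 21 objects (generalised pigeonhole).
n = (21 − 1)·83 + 1 = 1661

By the generalised pigeonhole principle, to guarantee some box contains ≥ r objects we need more than (r − 1) · k objects total. Threshold: n = (r − 1) · k + 1. With r = 21 and k = 83: n = 20 · 83 + 1 = 1660 + 1 = 1661. For n = 1660 = 20 · 83, we can put exactly 20 objects in every box, avoiding 21 in any single one — so 1661 is tight.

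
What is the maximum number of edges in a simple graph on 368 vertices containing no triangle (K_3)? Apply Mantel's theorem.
ex(368, K_3) = ⌊368^2/4⌋ = 33856

Mantel (1907): a triangle-free graph on n vertices has at most ⌊n^2/4⌋ edges, with equality for the complete bipartite graph K_{⌊n/2⌋, ⌈n/2⌉}. For n = 368: ⌊368^2/4⌋ = ⌊135424/4⌋ = 33856. The extremal graph is K_{184, 184}, which has 184·184 = 33856 edges.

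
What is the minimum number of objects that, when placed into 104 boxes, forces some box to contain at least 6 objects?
n = (6 − 1)·104 + 1 = 521

By the generalised pigeonhole principle, to guarantee some box contains ≥ r objects we need more than (r − 1) · k objects total. Threshold: n = (r − 1) · k + 1. With r = 6 and k = 104: n = 5 · 104 + 1 = 520 + 1 = 521. For n = 520 = 5 · 104, we can put exactly 5 objects in every box, avoiding 6 in any single one — so 521 is tight.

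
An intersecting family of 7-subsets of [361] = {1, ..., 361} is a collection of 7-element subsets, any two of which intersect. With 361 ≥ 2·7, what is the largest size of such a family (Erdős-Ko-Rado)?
max |F| = C(360, 6) = 2899305949260

Erdős-Ko-Rado (1961): when n ≥ 2k, max |F| = C(n−1, k−1). The bound is attained by the star {A : i ∈ A} for any fixed i ∈ [n]. Here C(361−1, 7−1) = C(360, 6) = 2899305949260.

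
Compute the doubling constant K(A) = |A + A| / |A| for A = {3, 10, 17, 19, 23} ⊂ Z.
K = |A + A| / |A| = 14/5

Enumerate A + A = {a + b : a, b ∈ A}. With |A| = 5, there are |A|^2 = 25 ordered sum pairs; collecting distinct values, A + A = {6, 13, 20, 22, 26, 27, 29, 33, 34, 36, 38, 40, 42, 46}, so |A + A| = 14. Thus K = 14/5. For comparison, the minimum possible |A + A| over all 5-element sets is 2·5 − 1 = 9 (so min K = 9/5), attained only by arithmetic progressions.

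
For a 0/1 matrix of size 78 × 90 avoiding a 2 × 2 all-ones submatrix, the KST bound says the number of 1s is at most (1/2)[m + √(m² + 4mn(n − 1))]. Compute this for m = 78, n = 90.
z(78, 90; 2, 2) ≤ (1/2)[78 + √(78² + 4·78·90·89)] = (1/2)[78 + √2505204] = 830.3918

Kővári–Sós–Turán: let r_1, ..., r_78 be the row sums and z = Σ r_i the total number of 1s. Each pair of columns can share at most one row with both entries 1 (else a 2×2 all-ones block appears), so Σ_i C(r_i, 2) ≤ C(90, 2) = 4005. By convexity Σ_i C(r_i, 2) ≥ 78·C(z/78, 2) = z(z − 78)/(2·78), giving z² − 78z − 78·90·89 ≤ 0 and hence z ≤ (1/2)[78 + √(6084 + 4·624780)] = (1/2)[78 + √2505204] ≈ (1/2)(78 + 1582.7836) = 830.3918.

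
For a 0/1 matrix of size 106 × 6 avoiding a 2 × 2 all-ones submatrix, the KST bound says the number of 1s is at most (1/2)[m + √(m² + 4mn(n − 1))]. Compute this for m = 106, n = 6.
z(106, 6; 2, 2) ≤ (1/2)[106 + √(106² + 4·106·6·5)] = (1/2)[106 + √23956] = 130.3886

Kővári–Sós–Turán: let r_1, ..., r_106 be the row sums and z = Σ r_i the total number of 1s. Each pair of columns can share at most one row with both entries 1 (else a 2×2 all-ones block appears), so Σ_i C(r_i, 2) ≤ C(6, 2) = 15. By convexity Σ_i C(r_i, 2) ≥ 106·C(z/106, 2) = z(z − 106)/(2·106), giving z² − 106z − 106·6·5 ≤ 0 and hence z ≤ (1/2)[106 + √(11236 + 4·3180)] = (1/2)[106 + √23956] ≈ (1/2)(106 + 154.7773) = 130.3886.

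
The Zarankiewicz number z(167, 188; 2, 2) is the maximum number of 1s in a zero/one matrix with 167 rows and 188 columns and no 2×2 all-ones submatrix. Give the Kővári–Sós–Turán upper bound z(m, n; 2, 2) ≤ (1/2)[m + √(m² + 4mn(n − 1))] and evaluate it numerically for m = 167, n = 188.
z(167, 188; 2, 2) ≤ (1/2)[167 + √(167² + 4·167·188·187)] = (1/2)[167 + √23512097] = 2507.9637

Kővári–Sós–Turán: let r_1, ..., r_167 be the row sums and z = Σ r_i the total number of 1s. Each pair of columns can share at most one row with both entries 1 (else a 2×2 all-ones block appears), so Σ_i C(r_i, 2) ≤ C(188, 2) = 17578. By convexity Σ_i C(r_i, 2) ≥ 167·C(z/167, 2) = z(z − 167)/(2·167), giving z² − 167z − 167·188·187 ≤ 0 and hence z ≤ (1/2)[167 + √(27889 + 4·5871052)] = (1/2)[167 + √23512097] ≈ (1/2)(167 + 4848.9274) = 2507.9637.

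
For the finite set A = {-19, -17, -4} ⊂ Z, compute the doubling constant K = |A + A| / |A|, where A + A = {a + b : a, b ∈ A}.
K = |A + A| / |A| = 6/3 = 2

Enumerate A + A = {a + b : a, b ∈ A}. With |A| = 3, there are |A|^2 = 9 ordered sum pairs; collecting distinct values, A + A = {-38, -36, -34, -23, -21, -8}, so |A + A| = 6. Thus K = 6/3 = 2. For comparison, the minimum possible |A + A| over all 3-element sets is 2·3 − 1 = 5 (so min K = 5/3), attained only by arithmetic progressions.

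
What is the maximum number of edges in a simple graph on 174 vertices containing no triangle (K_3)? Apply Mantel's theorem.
ex(174, K_3) = ⌊174^2/4⌋ = 7569

Mantel (1907): a triangle-free graph on n vertices has at most ⌊n^2/4⌋ edges, with equality for the complete bipartite graph K_{⌊n/2⌋, ⌈n/2⌉}. For n = 174: ⌊174^2/4⌋ = ⌊30276/4⌋ = 7569. The extremal graph is K_{87, 87}, which has 87·87 = 7569 edges.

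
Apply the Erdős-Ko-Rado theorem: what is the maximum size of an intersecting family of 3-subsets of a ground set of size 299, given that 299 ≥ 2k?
max |F| = C(298, 2) = 44253

Erdős-Ko-Rado (1961): when n ≥ 2k, max |F| = C(n−1, k−1). The bound is attained by the star {A : i ∈ A} for any fixed i ∈ [n]. Here C(299−1, 3−1) = C(298, 2) = 44253.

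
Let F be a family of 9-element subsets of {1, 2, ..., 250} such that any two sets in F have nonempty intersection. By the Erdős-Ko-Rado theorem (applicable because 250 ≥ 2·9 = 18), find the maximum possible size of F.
max |F| = C(249, 8) = 327144870503451

The Erdős-Ko-Rado theorem states: for n ≥ 2k, an intersecting family of k-subsets of an n-element set has size at most C(n − 1, k − 1), with equality for 'star' families {A ⊆ [n] : |A| = k, i ∈ A} (fix an element i). For n = 250, k = 9: C(249, 8) = 327144870503451.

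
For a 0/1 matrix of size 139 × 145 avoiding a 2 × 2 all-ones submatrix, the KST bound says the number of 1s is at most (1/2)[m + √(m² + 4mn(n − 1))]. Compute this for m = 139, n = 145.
z(139, 145; 2, 2) ≤ (1/2)[139 + √(139² + 4·139·145·144)] = (1/2)[139 + √11628601] = 1774.5367

Kővári–Sós–Turán: let r_1, ..., r_139 be the row sums and z = Σ r_i the total number of 1s. Each pair of columns can share at most one row with both entries 1 (else a 2×2 all-ones block appears), so Σ_i C(r_i, 2) ≤ C(145, 2) = 10440. By convexity Σ_i C(r_i, 2) ≥ 139·C(z/139, 2) = z(z − 139)/(2·139), giving z² − 139z − 139·145·144 ≤ 0 and hence z ≤ (1/2)[139 + √(19321 + 4·2902320)] = (1/2)[139 + √11628601] ≈ (1/2)(139 + 3410.0735) = 1774.5367.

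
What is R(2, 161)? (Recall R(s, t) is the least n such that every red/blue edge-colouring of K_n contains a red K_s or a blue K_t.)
R(2, 161) = 161

R(2, k) = k for all k ≥ 2: in a 2-colouring of K_k, either some edge is red (a red K_2) or all edges are blue (a blue K_k). And K_{160} coloured all-blue has no blue K_161, so R(2, 161) > 160. Hence R(2, 161) = 161.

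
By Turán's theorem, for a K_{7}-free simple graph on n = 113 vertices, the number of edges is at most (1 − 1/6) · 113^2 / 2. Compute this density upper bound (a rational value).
Turán density bound = (5/6) · 113^2/2 = 63845/12 ≈ 5320.4167

Turán's theorem: ex(n, K_{r+1}) is achieved by the complete r-partite Turán graph T(n, r) with parts as balanced as possible, and is at most (1 − 1/r) · n^2/2. For r = 6, n = 113: the density bound is (5/6) · 12769/2 = 63845/12 ≈ 5320.4167. The integer-valued extremum is e(T(113, 6)) = 5320, which is strictly less than the density bound 63845/12 since 6 ∤ 113 (the parts of T(113, 6) cannot all be equal).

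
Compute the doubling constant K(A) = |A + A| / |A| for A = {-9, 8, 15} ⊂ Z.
K = |A + A| / |A| = 6/3 = 2

Enumerate A + A = {a + b : a, b ∈ A}. With |A| = 3, there are |A|^2 = 9 ordered sum pairs; collecting distinct values, A + A = {-18, -1, 6, 16, 23, 30}, so |A + A| = 6. Thus K = 6/3 = 2. For comparison, the minimum possible |A + A| over all 3-element sets is 2·3 − 1 = 5 (so min K = 5/3), attained only by arithmetic progressions.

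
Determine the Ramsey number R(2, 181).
R(2, 181) = 181

R(2, k) = k for all k ≥ 2: in a 2-colouring of K_k, either some edge is red (a red K_2) or all edges are blue (a blue K_k). And K_{180} coloured all-blue has no blue K_181, so R(2, 181) > 180. Hence R(2, 181) = 181.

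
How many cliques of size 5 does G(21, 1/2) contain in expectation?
E[# K_5] = C(21, 5) · (1/2)^C(5, 2) = 20349 / 2^10 ≈ 19.872070

For each 5-subset S of vertices (there are C(21, 5) = 20349 such S), let X_S = 1 if S induces a K_5 (all C(5, 2) = 10 edges present). Then P(X_S = 1) = (1/2)^10 = 1/1024. By linearity of expectation, E[# K_5] = C(21, 5) · (1/2)^10 = 20349 / 1024 ≈ 19.872070.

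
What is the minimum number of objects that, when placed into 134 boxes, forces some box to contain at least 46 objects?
n = (46 − 1)·134 + 1 = 6031

By the generalised pigeonhole principle, to guarantee some box contains ≥ r objects we need more than (r − 1) · k objects total. Threshold: n = (r − 1) · k + 1. With r = 46 and k = 134: n = 45 · 134 + 1 = 6030 + 1 = 6031. For n = 6030 = 45 · 134, we can put exactly 45 objects in every box, avoiding 46 in any single one — so 6031 is tight.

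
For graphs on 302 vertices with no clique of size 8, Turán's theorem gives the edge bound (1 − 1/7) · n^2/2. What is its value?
Turán density bound = (6/7) · 302^2/2 = 273612/7 ≈ 39087.4286

Turán's theorem: ex(n, K_{r+1}) is achieved by the complete r-partite Turán graph T(n, r) with parts as balanced as possible, and is at most (1 − 1/r) · n^2/2. For r = 7, n = 302: the density bound is (6/7) · 91204/2 = 273612/7 ≈ 39087.4286. The integer-valued extremum is e(T(302, 7)) = 39087, which is strictly less than the density bound 273612/7 since 7 ∤ 302 (the parts of T(302, 7) cannot all be equal).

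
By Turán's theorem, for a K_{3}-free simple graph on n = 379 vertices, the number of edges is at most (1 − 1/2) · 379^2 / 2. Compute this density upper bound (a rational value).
Turán density bound = (1/2) · 379^2/2 = 143641/4 ≈ 35910.25

Turán's theorem: ex(n, K_{r+1}) is achieved by the complete r-partite Turán graph T(n, r) with parts as balanced as possible, and is at most (1 − 1/r) · n^2/2. For r = 2, n = 379: the density bound is (1/2) · 143641/2 = 143641/4 ≈ 35910.25. The integer-valued extremum is e(T(379, 2)) = 35910, which is strictly less than the density bound 143641/4 since 2 ∤ 379 (the parts of T(379, 2) cannot all be equal).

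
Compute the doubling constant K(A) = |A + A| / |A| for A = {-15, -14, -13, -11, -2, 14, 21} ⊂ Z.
K = |A + A| / |A| = 26/7

Enumerate A + A = {a + b : a, b ∈ A}. With |A| = 7, there are |A|^2 = 49 ordered sum pairs; collecting distinct values, A + A = {-30, -29, -28, -27, -26, -25, -24, -22, -17, -16, -15, -13, -4, -1, 0, 1, 3, 6, 7, 8, 10, 12, 19, 28, 35, 42}, so |A + A| = 26. Thus K = 26/7. For comparison, the minimum possible |A + A| over all 7-element sets is 2·7 − 1 = 13 (so min K = 13/7), attained only by arithmetic progressions.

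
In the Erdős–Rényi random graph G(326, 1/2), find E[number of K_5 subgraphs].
E[# K_5] = C(326, 5) · (1/2)^C(5, 2) = 29752476390 / 2^10 = 14876238195/512 ≈ 29055152.724609

For each 5-subset S of vertices (there are C(326, 5) = 29752476390 such S), let X_S = 1 if S induces a K_5 (all C(5, 2) = 10 edges present). Then P(X_S = 1) = (1/2)^10 = 1/1024. By linearity of expectation, E[# K_5] = C(326, 5) · (1/2)^10 = 29752476390 / 1024 = 14876238195/512 ≈ 29055152.724609.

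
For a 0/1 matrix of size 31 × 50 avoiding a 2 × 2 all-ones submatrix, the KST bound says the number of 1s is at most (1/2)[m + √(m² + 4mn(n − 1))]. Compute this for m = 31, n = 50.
z(31, 50; 2, 2) ≤ (1/2)[31 + √(31² + 4·31·50·49)] = (1/2)[31 + √304761] = 291.5258

Kővári–Sós–Turán: let r_1, ..., r_31 be the row sums and z = Σ r_i the total number of 1s. Each pair of columns can share at most one row with both entries 1 (else a 2×2 all-ones block appears), so Σ_i C(r_i, 2) ≤ C(50, 2) = 1225. By convexity Σ_i C(r_i, 2) ≥ 31·C(z/31, 2) = z(z − 31)/(2·31), giving z² − 31z − 31·50·49 ≤ 0 and hence z ≤ (1/2)[31 + √(961 + 4·75950)] = (1/2)[31 + √304761] ≈ (1/2)(31 + 552.0516) = 291.5258.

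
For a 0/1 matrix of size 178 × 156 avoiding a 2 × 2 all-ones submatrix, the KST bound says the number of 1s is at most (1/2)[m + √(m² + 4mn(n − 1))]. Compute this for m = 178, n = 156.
z(178, 156; 2, 2) ≤ (1/2)[178 + √(178² + 4·178·156·155)] = (1/2)[178 + √17247844] = 2165.5262

Kővári–Sós–Turán: let r_1, ..., r_178 be the row sums and z = Σ r_i the total number of 1s. Each pair of columns can share at most one row with both entries 1 (else a 2×2 all-ones block appears), so Σ_i C(r_i, 2) ≤ C(156, 2) = 12090. By convexity Σ_i C(r_i, 2) ≥ 178·C(z/178, 2) = z(z − 178)/(2·178), giving z² − 178z − 178·156·155 ≤ 0 and hence z ≤ (1/2)[178 + √(31684 + 4·4304040)] = (1/2)[178 + √17247844] ≈ (1/2)(178 + 4153.0524) = 2165.5262.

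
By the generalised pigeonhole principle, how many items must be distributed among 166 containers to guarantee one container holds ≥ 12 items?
n = (12 − 1)·166 + 1 = 1827

By the generalised pigeonhole principle, to guarantee some box contains ≥ r objects we need more than (r − 1) · k objects total. Threshold: n = (r − 1) · k + 1. With r = 12 and k = 166: n = 11 · 166 + 1 = 1826 + 1 = 1827. For n = 1826 = 11 · 166, we can put exactly 11 objects in every box, avoiding 12 in any single one — so 1827 is tight.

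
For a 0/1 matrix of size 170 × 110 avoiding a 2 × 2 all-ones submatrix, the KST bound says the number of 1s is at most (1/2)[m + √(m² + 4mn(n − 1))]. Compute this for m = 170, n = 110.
z(170, 110; 2, 2) ≤ (1/2)[170 + √(170² + 4·170·110·109)] = (1/2)[170 + √8182100] = 1515.2185

Kővári–Sós–Turán: let r_1, ..., r_170 be the row sums and z = Σ r_i the total number of 1s. Each pair of columns can share at most one row with both entries 1 (else a 2×2 all-ones block appears), so Σ_i C(r_i, 2) ≤ C(110, 2) = 5995. By convexity Σ_i C(r_i, 2) ≥ 170·C(z/170, 2) = z(z − 170)/(2·170), giving z² − 170z − 170·110·109 ≤ 0 and hence z ≤ (1/2)[170 + √(28900 + 4·2038300)] = (1/2)[170 + √8182100] ≈ (1/2)(170 + 2860.437) = 1515.2185.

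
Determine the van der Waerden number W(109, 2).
W(109, 2) = 109 + 1 = 110

A 2-term AP is any pair of integers, so a monochromatic 2-AP exists iff some colour is used at least twice. With 109 colours, the colouring i ↦ i on {1, ..., 109} uses each colour once, avoiding any monochromatic pair, so W(109, 2) > 109. For {1, ..., 110}, pigeonhole forces two integers of the same colour, which form a monochromatic 2-AP. Hence W(109, 2) = 110.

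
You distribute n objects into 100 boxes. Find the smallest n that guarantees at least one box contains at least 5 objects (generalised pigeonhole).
n = (5 − 1)·100 + 1 = 401

By the generalised pigeonhole principle, to guarantee some box contains ≥ r objects we need more than (r − 1) · k objects total. Threshold: n = (r − 1) · k + 1. With r = 5 and k = 100: n = 4 · 100 + 1 = 400 + 1 = 401. For n = 400 = 4 · 100, we can put exactly 4 objects in every box, avoiding 5 in any single one — so 401 is tight.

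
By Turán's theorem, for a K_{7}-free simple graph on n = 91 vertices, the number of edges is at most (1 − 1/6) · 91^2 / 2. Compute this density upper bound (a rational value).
Turán density bound = (5/6) · 91^2/2 = 41405/12 ≈ 3450.4167

Turán's theorem: ex(n, K_{r+1}) is achieved by the complete r-partite Turán graph T(n, r) with parts as balanced as possible, and is at most (1 − 1/r) · n^2/2. For r = 6, n = 91: the density bound is (5/6) · 8281/2 = 41405/12 ≈ 3450.4167. The integer-valued extremum is e(T(91, 6)) = 3450, which is strictly less than the density bound 41405/12 since 6 ∤ 91 (the parts of T(91, 6) cannot all be equal).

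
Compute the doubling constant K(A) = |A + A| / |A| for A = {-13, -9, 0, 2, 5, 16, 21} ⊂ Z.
K = |A + A| / |A| = 26/7

Enumerate A + A = {a + b : a, b ∈ A}. With |A| = 7, there are |A|^2 = 49 ordered sum pairs; collecting distinct values, A + A = {-26, -22, -18, -13, -11, -9, -8, -7, -4, 0, 2, 3, 4, 5, 7, 8, 10, 12, 16, 18, 21, 23, 26, 32, 37, 42}, so |A + A| = 26. Thus K = 26/7. For comparison, the minimum possible |A + A| over all 7-element sets is 2·7 − 1 = 13 (so min K = 13/7), attained only by arithmetic progressions.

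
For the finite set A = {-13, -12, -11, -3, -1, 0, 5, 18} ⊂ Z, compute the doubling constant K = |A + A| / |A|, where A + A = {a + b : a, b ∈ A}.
K = |A + A| / |A| = 30/8 = 15/4

Enumerate A + A = {a + b : a, b ∈ A}. With |A| = 8, there are |A|^2 = 64 ordered sum pairs; collecting distinct values, A + A = {-26, -25, -24, -23, -22, -16, -15, -14, -13, -12, -11, -8, -7, -6, -4, -3, -2, -1, 0, 2, 4, 5, 6, 7, 10, 15, 17, 18, 23, 36}, so |A + A| = 30. Thus K = 30/8 = 15/4. For comparison, the minimum possible |A + A| over all 8-element sets is 2·8 − 1 = 15 (so min K = 15/8), attained only by arithmetic progressions.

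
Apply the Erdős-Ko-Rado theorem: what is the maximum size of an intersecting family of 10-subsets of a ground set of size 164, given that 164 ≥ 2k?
max |F| = C(163, 9) = 178770397153140

The Erdős-Ko-Rado theorem states: for n ≥ 2k, an intersecting family of k-subsets of an n-element set has size at most C(n − 1, k − 1), with equality for 'star' families {A ⊆ [n] : |A| = k, i ∈ A} (fix an element i). For n = 164, k = 10: C(163, 9) = 178770397153140.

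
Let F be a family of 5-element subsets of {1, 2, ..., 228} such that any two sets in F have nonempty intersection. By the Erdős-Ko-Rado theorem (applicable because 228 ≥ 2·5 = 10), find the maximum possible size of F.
max |F| = C(227, 4) = 107734200

Erdős-Ko-Rado (1961): when n ≥ 2k, max |F| = C(n−1, k−1). The bound is attained by the star {A : i ∈ A} for any fixed i ∈ [n]. Here C(228−1, 5−1) = C(227, 4) = 107734200.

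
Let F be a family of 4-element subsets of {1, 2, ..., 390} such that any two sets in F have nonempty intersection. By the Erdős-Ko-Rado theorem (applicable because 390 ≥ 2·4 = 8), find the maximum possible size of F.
max |F| = C(389, 3) = 9735114

The Erdős-Ko-Rado theorem states: for n ≥ 2k, an intersecting family of k-subsets of an n-element set has size at most C(n − 1, k − 1), with equality for 'star' families {A ⊆ [n] : |A| = k, i ∈ A} (fix an element i). For n = 390, k = 4: C(389, 3) = 9735114.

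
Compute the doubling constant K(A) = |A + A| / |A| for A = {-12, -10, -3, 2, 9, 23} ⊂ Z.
K = |A + A| / |A| = 19/6

Enumerate A + A = {a + b : a, b ∈ A}. With |A| = 6, there are |A|^2 = 36 ordered sum pairs; collecting distinct values, A + A = {-24, -22, -20, -15, -13, -10, -8, -6, -3, -1, 4, 6, 11, 13, 18, 20, 25, 32, 46}, so |A + A| = 19. Thus K = 19/6. For comparison, the minimum possible |A + A| over all 6-element sets is 2·6 − 1 = 11 (so min K = 11/6), attained only by arithmetic progressions.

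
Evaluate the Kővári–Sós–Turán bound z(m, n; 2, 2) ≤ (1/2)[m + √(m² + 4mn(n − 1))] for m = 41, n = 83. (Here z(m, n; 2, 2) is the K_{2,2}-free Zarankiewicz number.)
z(41, 83; 2, 2) ≤ (1/2)[41 + √(41² + 4·41·83·82)] = (1/2)[41 + √1117865] = 549.1457

Kővári–Sós–Turán: let r_1, ..., r_41 be the row sums and z = Σ r_i the total number of 1s. Each pair of columns can share at most one row with both entries 1 (else a 2×2 all-ones block appears), so Σ_i C(r_i, 2) ≤ C(83, 2) = 3403. By convexity Σ_i C(r_i, 2) ≥ 41·C(z/41, 2) = z(z − 41)/(2·41), giving z² − 41z − 41·83·82 ≤ 0 and hence z ≤ (1/2)[41 + √(1681 + 4·279046)] = (1/2)[41 + √1117865] ≈ (1/2)(41 + 1057.2914) = 549.1457.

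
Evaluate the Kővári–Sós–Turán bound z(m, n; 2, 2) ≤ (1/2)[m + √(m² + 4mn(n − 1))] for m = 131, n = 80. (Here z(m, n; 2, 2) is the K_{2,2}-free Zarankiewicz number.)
z(131, 80; 2, 2) ≤ (1/2)[131 + √(131² + 4·131·80·79)] = (1/2)[131 + √3328841] = 977.7556

Kővári–Sós–Turán: let r_1, ..., r_131 be the row sums and z = Σ r_i the total number of 1s. Each pair of columns can share at most one row with both entries 1 (else a 2×2 all-ones block appears), so Σ_i C(r_i, 2) ≤ C(80, 2) = 3160. By convexity Σ_i C(r_i, 2) ≥ 131·C(z/131, 2) = z(z − 131)/(2·131), giving z² − 131z − 131·80·79 ≤ 0 and hence z ≤ (1/2)[131 + √(17161 + 4·827920)] = (1/2)[131 + √3328841] ≈ (1/2)(131 + 1824.5112) = 977.7556.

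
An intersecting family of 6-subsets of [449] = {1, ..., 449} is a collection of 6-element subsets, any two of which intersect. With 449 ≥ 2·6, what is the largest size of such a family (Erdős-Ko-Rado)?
max |F| = C(448, 5) = 147055790784

Erdős-Ko-Rado (1961): when n ≥ 2k, max |F| = C(n−1, k−1). The bound is attained by the star {A : i ∈ A} for any fixed i ∈ [n]. Here C(449−1, 6−1) = C(448, 5) = 147055790784.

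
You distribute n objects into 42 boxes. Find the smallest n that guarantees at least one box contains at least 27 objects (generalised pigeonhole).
n = (27 − 1)·42 + 1 = 1093

By the generalised pigeonhole principle, to guarantee some box contains ≥ r objects we need more than (r − 1) · k objects total. Threshold: n = (r − 1) · k + 1. With r = 27 and k = 42: n = 26 · 42 + 1 = 1092 + 1 = 1093. For n = 1092 = 26 · 42, we can put exactly 26 objects in every box, avoiding 27 in any single one — so 1093 is tight.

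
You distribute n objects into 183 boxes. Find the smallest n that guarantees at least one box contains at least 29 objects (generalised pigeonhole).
n = (29 − 1)·183 + 1 = 5125

By the generalised pigeonhole principle, to guarantee some box contains ≥ r objects we need more than (r − 1) · k objects total. Threshold: n = (r − 1) · k + 1. With r = 29 and k = 183: n = 28 · 183 + 1 = 5124 + 1 = 5125. For n = 5124 = 28 · 183, we can put exactly 28 objects in every box, avoiding 29 in any single one — so 5125 is tight.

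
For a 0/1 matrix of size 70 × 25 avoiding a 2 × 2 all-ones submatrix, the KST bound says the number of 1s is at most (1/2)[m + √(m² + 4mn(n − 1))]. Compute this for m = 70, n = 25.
z(70, 25; 2, 2) ≤ (1/2)[70 + √(70² + 4·70·25·24)] = (1/2)[70 + √172900] = 242.9062

Kővári–Sós–Turán: let r_1, ..., r_70 be the row sums and z = Σ r_i the total number of 1s. Each pair of columns can share at most one row with both entries 1 (else a 2×2 all-ones block appears), so Σ_i C(r_i, 2) ≤ C(25, 2) = 300. By convexity Σ_i C(r_i, 2) ≥ 70·C(z/70, 2) = z(z − 70)/(2·70), giving z² − 70z − 70·25·24 ≤ 0 and hence z ≤ (1/2)[70 + √(4900 + 4·42000)] = (1/2)[70 + √172900] ≈ (1/2)(70 + 415.8125) = 242.9062.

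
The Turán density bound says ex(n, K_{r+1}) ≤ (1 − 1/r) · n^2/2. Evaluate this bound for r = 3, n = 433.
Turán density bound = (2/3) · 433^2/2 = 187489/3 ≈ 62496.3333

Turán's theorem: ex(n, K_{r+1}) is achieved by the complete r-partite Turán graph T(n, r) with parts as balanced as possible, and is at most (1 − 1/r) · n^2/2. For r = 3, n = 433: the density bound is (2/3) · 187489/2 = 187489/3 ≈ 62496.3333. The integer-valued extremum is e(T(433, 3)) = 62496, which is strictly less than the density bound 187489/3 since 3 ∤ 433 (the parts of T(433, 3) cannot all be equal).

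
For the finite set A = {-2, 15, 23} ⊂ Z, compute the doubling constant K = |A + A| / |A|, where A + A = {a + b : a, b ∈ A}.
K = |A + A| / |A| = 6/3 = 2

Enumerate A + A = {a + b : a, b ∈ A}. With |A| = 3, there are |A|^2 = 9 ordered sum pairs; collecting distinct values, A + A = {-4, 13, 21, 30, 38, 46}, so |A + A| = 6. Thus K = 6/3 = 2. For comparison, the minimum possible |A + A| over all 3-element sets is 2·3 − 1 = 5 (so min K = 5/3), attained only by arithmetic progressions.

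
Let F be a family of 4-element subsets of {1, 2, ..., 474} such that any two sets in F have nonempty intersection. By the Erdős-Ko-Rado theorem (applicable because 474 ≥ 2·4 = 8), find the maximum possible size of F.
max |F| = C(473, 3) = 17525596

Erdős-Ko-Rado (1961): when n ≥ 2k, max |F| = C(n−1, k−1). The bound is attained by the star {A : i ∈ A} for any fixed i ∈ [n]. Here C(474−1, 4−1) = C(473, 3) = 17525596.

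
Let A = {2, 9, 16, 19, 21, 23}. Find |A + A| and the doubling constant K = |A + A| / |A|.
K = |A + A| / |A| = 17/6

Enumerate A + A = {a + b : a, b ∈ A}. With |A| = 6, there are |A|^2 = 36 ordered sum pairs; collecting distinct values, A + A = {4, 11, 18, 21, 23, 25, 28, 30, 32, 35, 37, 38, 39, 40, 42, 44, 46}, so |A + A| = 17. Thus K = 17/6. For comparison, the minimum possible |A + A| over all 6-element sets is 2·6 − 1 = 11 (so min K = 11/6), attained only by arithmetic progressions.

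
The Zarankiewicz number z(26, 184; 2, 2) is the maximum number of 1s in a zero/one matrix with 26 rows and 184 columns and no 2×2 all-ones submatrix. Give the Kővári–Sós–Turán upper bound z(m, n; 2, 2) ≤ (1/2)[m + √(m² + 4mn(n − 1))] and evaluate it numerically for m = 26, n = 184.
z(26, 184; 2, 2) ≤ (1/2)[26 + √(26² + 4·26·184·183)] = (1/2)[26 + √3502564] = 948.7569

Kővári–Sós–Turán: let r_1, ..., r_26 be the row sums and z = Σ r_i the total number of 1s. Each pair of columns can share at most one row with both entries 1 (else a 2×2 all-ones block appears), so Σ_i C(r_i, 2) ≤ C(184, 2) = 16836. By convexity Σ_i C(r_i, 2) ≥ 26·C(z/26, 2) = z(z − 26)/(2·26), giving z² − 26z − 26·184·183 ≤ 0 and hence z ≤ (1/2)[26 + √(676 + 4·875472)] = (1/2)[26 + √3502564] ≈ (1/2)(26 + 1871.5138) = 948.7569.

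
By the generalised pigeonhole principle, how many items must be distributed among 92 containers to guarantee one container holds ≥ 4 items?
n = (4 − 1)·92 + 1 = 277

By the generalised pigeonhole principle, to guarantee some box contains ≥ r objects we need more than (r − 1) · k objects total. Threshold: n = (r − 1) · k + 1. With r = 4 and k = 92: n = 3 · 92 + 1 = 276 + 1 = 277. For n = 276 = 3 · 92, we can put exactly 3 objects in every box, avoiding 4 in any single one — so 277 is tight.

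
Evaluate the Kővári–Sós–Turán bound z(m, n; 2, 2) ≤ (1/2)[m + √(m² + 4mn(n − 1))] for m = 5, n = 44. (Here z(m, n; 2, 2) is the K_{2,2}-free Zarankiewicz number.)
z(5, 44; 2, 2) ≤ (1/2)[5 + √(5² + 4·5·44·43)] = (1/2)[5 + √37865] = 99.7947

Kővári–Sós–Turán: let r_1, ..., r_5 be the row sums and z = Σ r_i the total number of 1s. Each pair of columns can share at most one row with both entries 1 (else a 2×2 all-ones block appears), so Σ_i C(r_i, 2) ≤ C(44, 2) = 946. By convexity Σ_i C(r_i, 2) ≥ 5·C(z/5, 2) = z(z − 5)/(2·5), giving z² − 5z − 5·44·43 ≤ 0 and hence z ≤ (1/2)[5 + √(25 + 4·9460)] = (1/2)[5 + √37865] ≈ (1/2)(5 + 194.5893) = 99.7947.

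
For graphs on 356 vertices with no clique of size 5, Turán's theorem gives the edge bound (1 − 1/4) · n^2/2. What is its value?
Turán density bound = (3/4) · 356^2/2 = 47526

Turán's theorem: ex(n, K_{r+1}) is achieved by the complete r-partite Turán graph T(n, r) with parts as balanced as possible, and is at most (1 − 1/r) · n^2/2. For r = 4, n = 356: the density bound is (3/4) · 126736/2 = 47526. Since 4 ∣ 356, the Turán graph T(356, 4) has parts of equal size 89, and its edge count e(T(356, 4)) = 47526 attains the density bound exactly.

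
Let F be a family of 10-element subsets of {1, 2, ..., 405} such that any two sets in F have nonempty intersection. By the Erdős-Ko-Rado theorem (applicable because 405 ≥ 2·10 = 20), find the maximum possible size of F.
max |F| = C(404, 9) = 722263147033365080

The Erdős-Ko-Rado theorem states: for n ≥ 2k, an intersecting family of k-subsets of an n-element set has size at most C(n − 1, k − 1), with equality for 'star' families {A ⊆ [n] : |A| = k, i ∈ A} (fix an element i). For n = 405, k = 10: C(404, 9) = 722263147033365080.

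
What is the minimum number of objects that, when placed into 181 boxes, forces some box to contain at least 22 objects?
n = (22 − 1)·181 + 1 = 3802

By the generalised pigeonhole principle, to guarantee some box contains ≥ r objects we need more than (r − 1) · k objects total. Threshold: n = (r − 1) · k + 1. With r = 22 and k = 181: n = 21 · 181 + 1 = 3801 + 1 = 3802. For n = 3801 = 21 · 181, we can put exactly 21 objects in every box, avoiding 22 in any single one — so 3802 is tight.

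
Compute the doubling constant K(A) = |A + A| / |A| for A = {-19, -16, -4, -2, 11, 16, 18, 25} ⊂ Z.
K = |A + A| / |A| = 32/8 = 4

Enumerate A + A = {a + b : a, b ∈ A}. With |A| = 8, there are |A|^2 = 64 ordered sum pairs; collecting distinct values, A + A = {-38, -35, -32, -23, -21, -20, -18, -8, -6, -5, -4, -3, -1, 0, 2, 6, 7, 9, 12, 14, 16, 21, 22, 23, 27, 29, 32, 34, 36, 41, 43, 50}, so |A + A| = 32. Thus K = 32/8 = 4. For comparison, the minimum possible |A + A| over all 8-element sets is 2·8 − 1 = 15 (so min K = 15/8), attained only by arithmetic progressions.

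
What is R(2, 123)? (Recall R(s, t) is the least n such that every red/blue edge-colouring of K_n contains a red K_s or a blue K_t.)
R(2, 123) = 123

R(2, k) = k for all k ≥ 2: in a 2-colouring of K_k, either some edge is red (a red K_2) or all edges are blue (a blue K_k). And K_{122} coloured all-blue has no blue K_123, so R(2, 123) > 122. Hence R(2, 123) = 123.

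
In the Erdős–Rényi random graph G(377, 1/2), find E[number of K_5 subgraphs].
E[# K_5] = C(377, 5) · (1/2)^C(5, 2) = 61795898450 / 2^10 = 30897949225/512 ≈ 60347557.080078

For each 5-subset S of vertices (there are C(377, 5) = 61795898450 such S), let X_S = 1 if S induces a K_5 (all C(5, 2) = 10 edges present). Then P(X_S = 1) = (1/2)^10 = 1/1024. By linearity of expectation, E[# K_5] = C(377, 5) · (1/2)^10 = 61795898450 / 1024 = 30897949225/512 ≈ 60347557.080078.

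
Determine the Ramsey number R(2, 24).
R(2, 24) = 24

R(2, k) = k for all k ≥ 2: in a 2-colouring of K_k, either some edge is red (a red K_2) or all edges are blue (a blue K_k). And K_{23} coloured all-blue has no blue K_24, so R(2, 24) > 23. Hence R(2, 24) = 24.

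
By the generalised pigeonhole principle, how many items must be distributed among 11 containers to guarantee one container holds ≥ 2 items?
n = (2 − 1)·11 + 1 = 12

By the generalised pigeonhole principle, to guarantee some box contains ≥ r objects we need more than (r − 1) · k objects total. Threshold: n = (r − 1) · k + 1. With r = 2 and k = 11: n = 1 · 11 + 1 = 11 + 1 = 12. For n = 11 = 1 · 11, we can put exactly 1 objects in every box, avoiding 2 in any single one — so 12 is tight.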